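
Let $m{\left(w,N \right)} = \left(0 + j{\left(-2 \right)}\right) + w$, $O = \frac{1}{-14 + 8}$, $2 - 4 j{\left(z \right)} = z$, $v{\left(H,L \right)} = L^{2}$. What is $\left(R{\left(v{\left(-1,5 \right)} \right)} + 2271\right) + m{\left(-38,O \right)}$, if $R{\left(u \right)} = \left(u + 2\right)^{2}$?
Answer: $2963$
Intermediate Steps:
$j{\left(z \right)} = \frac{1}{2} - \frac{z}{4}$
$O = - \frac{1}{6}$ ($O = \frac{1}{-6} = - \frac{1}{6} \approx -0.16667$)
$m{\left(w,N \right)} = 1 + w$ ($m{\left(w,N \right)} = \left(0 + \left(\frac{1}{2} - - \frac{1}{2}\right)\right) + w = \left(0 + \left(\frac{1}{2} + \frac{1}{2}\right)\right) + w = \left(0 + 1\right) + w = 1 + w$)
$R{\left(u \right)} = \left(2 + u\right)^{2}$
$\left(R{\left(v{\left(-1,5 \right)} \right)} + 2271\right) + m{\left(-38,O \right)} = \left(\left(2 + 5^{2}\right)^{2} + 2271\right) + \left(1 - 38\right) = \left(\left(2 + 25\right)^{2} + 2271\right) - 37 = \left(27^{2} + 2271\right) - 37 = \left(729 + 2271\right) - 37 = 3000 - 37 = 2963$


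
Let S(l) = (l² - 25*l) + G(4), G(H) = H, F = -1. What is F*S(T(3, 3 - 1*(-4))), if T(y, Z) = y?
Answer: 62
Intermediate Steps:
S(l) = 4 + l² - 25*l (S(l) = (l² - 25*l) + 4 = 4 + l² - 25*l)
F*S(T(3, 3 - 1*(-4))) = -(4 + 3² - 25*3) = -(4 + 9 - 75) = -1*(-62) = 62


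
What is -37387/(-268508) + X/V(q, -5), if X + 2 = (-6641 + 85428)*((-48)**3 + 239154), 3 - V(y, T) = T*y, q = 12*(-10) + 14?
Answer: -2719721349813387/141503716 ≈ -1.9220e+7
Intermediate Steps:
q = -106 (q = -120 + 14 = -106)
V(y, T) = 3 - T*y
X = 10129014292 (X = -2 + (-6641 + 85428)*((-48)**3 + 239154) = -2 + 78787*(-110592 + 239154) = -2 + 78787*128562 = -2 + 10129014294 = 10129014292)
-37387/(-268508) + X/V(q, -5) = -37387/(-268508) + 10129014292/(3 - 1*(-5)*(-106)) = -37387*(-1/268508) + 10129014292/(3 - 530) = 37387/268508 + 10129014292/(-527) = 37387/268508 + 10129014292*(-1/527) = 37387/268508 - 10129014292/527 = -2719721349813387/141503716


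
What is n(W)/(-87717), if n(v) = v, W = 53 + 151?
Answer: -68/29239 ≈ -0.0023257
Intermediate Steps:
W = 204
n(W)/(-87717) = 204/(-87717) = 204*(-1/87717) = -68/29239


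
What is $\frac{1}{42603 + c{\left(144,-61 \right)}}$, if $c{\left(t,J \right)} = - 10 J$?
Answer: $\frac{1}{43213} \approx 2.3141 \cdot 10^{-5}$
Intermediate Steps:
$\frac{1}{42603 + c{\left(144,-61 \right)}} = \frac{1}{42603 - -610} = \frac{1}{42603 + 610} = \frac{1}{43213}$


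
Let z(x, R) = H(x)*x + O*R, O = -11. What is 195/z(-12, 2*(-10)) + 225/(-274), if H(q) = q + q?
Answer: -30435/69596 ≈ -0.43731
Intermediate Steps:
H(q) = 2*q
z(x, R) = -11*R + 2*x**2 (z(x, R) = (2*x)*x - 11*R = 2*x**2 - 11*R = -11*R + 2*x**2)
195/z(-12, 2*(-10)) + 225/(-274) = 195/(-22*(-10) + 2*(-12)**2) + 225/(-274) = 195/(-11*(-20) + 2*144) + 225*(-1/274) = 195/(220 + 288) - 225/274 = 195/508 - 225/274 = -30435/69596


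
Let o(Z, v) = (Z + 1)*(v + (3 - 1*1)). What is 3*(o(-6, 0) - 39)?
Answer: -147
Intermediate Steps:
o(Z, v) = (1 + Z)*(2 + v) (o(Z, v) = (1 + Z)*(v + (3 - 1)) = (1 + Z)*(v + 2) = (1 + Z)*(2 + v))
3*(o(-6, 0) - 39) = 3*((2 + 0 + 2*(-6) - 6*0) - 39) = 3*((2 + 0 - 12 + 0) - 39) = 3*(-10 - 39) = 3*(-49) = -147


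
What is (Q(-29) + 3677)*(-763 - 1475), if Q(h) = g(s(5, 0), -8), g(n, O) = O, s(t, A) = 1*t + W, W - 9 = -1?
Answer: -8211222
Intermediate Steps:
W = 8 (W = 9 - 1 = 8)
s(t, A) = 8 + t (s(t, A) = 1*t + 8 = t + 8 = 8 + t)
Q(h) = -8
(Q(-29) + 3677)*(-763 - 1475) = (-8 + 3677)*(-763 - 1475) = 3669*(-2238) = -8211222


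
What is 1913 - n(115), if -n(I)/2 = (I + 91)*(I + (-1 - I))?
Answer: 1501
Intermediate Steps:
n(I) = 182 + 2*I (n(I) = -2*(I + 91)*(I + (-1 - I)) = -2*(91 + I)*(-1) = -2*(-91 - I) = 182 + 2*I)
1913 - n(115) = 1913 - (182 + 2*115) = 1913 - (182 + 230) = 1913 - 1*412 = 1913 - 412 = 1501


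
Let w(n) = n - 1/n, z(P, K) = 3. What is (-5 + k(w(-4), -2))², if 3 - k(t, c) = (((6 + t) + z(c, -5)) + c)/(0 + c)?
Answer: 9/64 ≈ 0.14063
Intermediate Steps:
k(t, c) = 3 - (9 + c + t)/c (k(t, c) = 3 - (((6 + t) + 3) + c)/(0 + c) = 3 - ((9 + t) + c)/c = 3 - (9 + c + t)/c)
(-5 + k(w(-4), -2))² = (-5 + (-9 - (-4 - 1/(-4)) + 2*(-2))/(-2))² = (-5 - (-9 - (-4 - 1*(-¼)) - 4)/2)² = (-5 - (-9 - (-4 + ¼) - 4)/2)² = (-5 - (-9 - 1*(-15/4) - 4)/2)² = (-5 - (-9 + 15/4 - 4)/2)² = (-5 - ½*(-37/4))² = (-5 + 37/8)² = (-3/8)² = 9/64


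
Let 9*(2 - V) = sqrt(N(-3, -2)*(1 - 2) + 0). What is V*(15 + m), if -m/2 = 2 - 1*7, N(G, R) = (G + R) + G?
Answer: 50 - 50*sqrt(2)/9 ≈ 42.143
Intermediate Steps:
N(G, R) = R + 2*G
m = 10 (m = -2*(2 - 1*7) = -2*(2 - 7) = -2*(-5) = 10)
V = 2 - 2*sqrt(2)/9 (V = 2 - sqrt((-2 + 2*(-3))*(1 - 2) + 0)/9 = 2 - sqrt((-2 - 6)*(-1) + 0)/9 = 2 - sqrt(-8*(-1) + 0)/9 = 2 - sqrt(8 + 0)/9 = 2 - 2*sqrt(2)/9 ≈ 1.6857)
V*(15 + m) = (2 - 2*sqrt(2)/9)*(15 + 10) = (2 - 2*sqrt(2)/9)*25 = 50 - 50*sqrt(2)/9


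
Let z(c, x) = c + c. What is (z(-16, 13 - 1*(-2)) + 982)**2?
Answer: 902500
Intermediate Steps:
z(c, x) = 2*c
(z(-16, 13 - 1*(-2)) + 982)**2 = (2*(-16) + 982)**2 = (-32 + 982)**2 = 950**2 = 902500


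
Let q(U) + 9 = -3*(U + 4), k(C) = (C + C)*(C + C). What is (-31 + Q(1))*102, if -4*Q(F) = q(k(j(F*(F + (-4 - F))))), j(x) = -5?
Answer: 10047/2 ≈ 5023.5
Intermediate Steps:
k(C) = 4*C² (k(C) = (2*C)*(2*C) = 4*C²)
q(U) = -21 - 3*U (q(U) = -9 - 3*(U + 4) = -9 - 3*(4 + U) = -9 + (-12 - 3*U) = -21 - 3*U)
Q(F) = 321/4 (Q(F) = -(-21 - 12*(-5)²)/4 = -(-21 - 12*25)/4 = -(-21 - 3*100)/4 = -(-21 - 300)/4 = -¼*(-321) = 321/4)
(-31 + Q(1))*102 = (-31 + 321/4)*102 = (197/4)*102 = 10047/2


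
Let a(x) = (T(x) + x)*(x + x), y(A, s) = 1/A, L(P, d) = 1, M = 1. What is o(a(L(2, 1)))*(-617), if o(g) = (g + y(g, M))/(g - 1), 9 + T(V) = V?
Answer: -121549/210 ≈ -578.80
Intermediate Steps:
T(V) = -9 + V
a(x) = 2*x*(-9 + 2*x) (a(x) = ((-9 + x) + x)*(x + x) = (-9 + 2*x)*(2*x) = 2*x*(-9 + 2*x))
o(g) = (g + 1/g)/(-1 + g) (o(g) = (g + 1/g)/(g - 1) = (g + 1/g)/(-1 + g))
o(a(L(2, 1)))*(-617) = ((1 + (2*1*(-9 + 2*1))²)/(((2*1*(-9 + 2*1)))*(-1 + 2*1*(-9 + 2*1))))*(-617) = ((1 + (2*1*(-9 + 2))²)/(((2*1*(-9 + 2)))*(-1 + 2*1*(-9 + 2))))*(-617) = ((1 + (2*1*(-7))²)/(((2*1*(-7)))*(-1 + 2*1*(-7))))*(-617) = ((1 + (-14)²)/((-14)*(-1 - 14)))*(-617) = -1/14*(1 + 196)/(-15)*(-617) = -1/14*(-1/15)*197*(-617) = (197/210)*(-617) = -121549/210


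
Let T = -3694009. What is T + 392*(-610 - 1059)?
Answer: -4348257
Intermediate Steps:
T + 392*(-610 - 1059) = -3694009 + 392*(-610 - 1059) = -3694009 + 392*(-1669) = -3694009 - 654248 = -4348257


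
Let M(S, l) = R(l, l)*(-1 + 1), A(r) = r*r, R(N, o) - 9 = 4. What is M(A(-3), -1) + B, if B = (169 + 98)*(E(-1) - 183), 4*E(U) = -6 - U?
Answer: -196779/4 ≈ -49195.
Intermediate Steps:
E(U) = -3/2 - U/4 (E(U) = (-6 - U)/4 = -3/2 - U/4)
R(N, o) = 13 (R(N, o) = 9 + 4 = 13)
A(r) = r²
M(S, l) = 0 (M(S, l) = 13*(-1 + 1) = 13*0 = 0)
B = -196779/4 (B = (169 + 98)*((-3/2 - ¼*(-1)) - 183) = 267*((-3/2 + ¼) - 183) = 267*(-5/4 - 183) = 267*(-737/4) = -196779/4 ≈ -49195.)
M(A(-3), -1) + B = 0 - 196779/4 = -196779/4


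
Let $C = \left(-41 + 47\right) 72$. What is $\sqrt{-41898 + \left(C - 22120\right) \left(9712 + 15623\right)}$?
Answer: $i \sqrt{549507378} \approx 23442.0 i$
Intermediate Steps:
$C = 432$ ($C = 6 \cdot 72 = 432$)
$\sqrt{-41898 + \left(C - 22120\right) \left(9712 + 15623\right)} = \sqrt{-41898 + \left(432 - 22120\right) \left(9712 + 15623\right)} = \sqrt{-41898 - 549465480} = \sqrt{-549507378} = i \sqrt{549507378}$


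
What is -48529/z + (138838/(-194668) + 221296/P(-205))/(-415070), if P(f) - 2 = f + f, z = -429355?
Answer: 20229547547185271/176930462559262980 ≈ 0.11434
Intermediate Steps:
P(f) = 2 + 2*f (P(f) = 2 + (f + f) = 2 + 2*f)
-48529/z + (138838/(-194668) + 221296/P(-205))/(-415070) = -48529/(-429355) + (138838/(-194668) + 221296/(2 + 2*(-205)))/(-415070) = -48529*(-1/429355) + (138838*(-1/194668) + 221296/(2 - 410))*(-1/415070) = 48529/429355 + (-69419/97334 + 221296/(-408))*(-1/415070) = 48529/429355 + (-69419/97334 + 221296*(-1/408))*(-1/415070) = 48529/429355 + (-69419/97334 - 27662/51)*(-1/415070) = 48529/429355 - 2695993477/4964034*(-1/415070) = 48529/429355 + 2695993477/2060421592380 = 20229547547185271/176930462559262980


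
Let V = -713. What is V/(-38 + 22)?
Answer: 713/16 ≈ 44.563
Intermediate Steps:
V/(-38 + 22) = -713/(-38 + 22) = -713/(-16) = -1/16*(-713) = 713/16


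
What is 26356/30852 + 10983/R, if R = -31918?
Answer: 125595823/246183534 ≈ 0.51017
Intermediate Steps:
26356/30852 + 10983/R = 26356/30852 + 10983/(-31918) = 26356*(1/30852) + 10983*(-1/31918) = 6589/7713 - 10983/31918 = 125595823/246183534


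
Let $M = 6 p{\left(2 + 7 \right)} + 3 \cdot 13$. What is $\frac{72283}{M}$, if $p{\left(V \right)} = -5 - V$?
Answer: $- \frac{72283}{45} \approx -1606.3$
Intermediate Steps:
$M = -45$ ($M = 6 \left(-5 - \left(2 + 7\right)\right) + 3 \cdot 13 = 6 \left(-5 - 9\right) + 39 = 6 \left(-14\right) + 39 = -84 + 39 = -45$)
$\frac{72283}{M} = \frac{72283}{-45} = 72283 \left(- \frac{1}{45}\right) = - \frac{72283}{45}$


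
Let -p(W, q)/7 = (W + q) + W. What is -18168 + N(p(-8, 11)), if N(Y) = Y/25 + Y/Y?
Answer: -90828/5 ≈ -18166.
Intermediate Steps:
p(W, q) = -14*W - 7*q (p(W, q) = -7*((W + q) + W) = -7*(q + 2*W) = -14*W - 7*q)
N(Y) = 1 + Y/25 (N(Y) = Y*(1/25) + 1 = Y/25 + 1 = 1 + Y/25)
-18168 + N(p(-8, 11)) = -18168 + (1 + (-14*(-8) - 7*11)/25) = -18168 + (1 + (112 - 77)/25) = -18168 + (1 + (1/25)*35) = -18168 + (1 + 7/5) = -18168 + 12/5 = -90828/5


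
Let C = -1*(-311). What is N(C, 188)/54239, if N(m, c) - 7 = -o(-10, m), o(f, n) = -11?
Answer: 18/54239 ≈ 0.00033186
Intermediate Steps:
C = 311
N(m, c) = 18 (N(m, c) = 7 - 1*(-11) = 7 + 11 = 18)
N(C, 188)/54239 = 18/54239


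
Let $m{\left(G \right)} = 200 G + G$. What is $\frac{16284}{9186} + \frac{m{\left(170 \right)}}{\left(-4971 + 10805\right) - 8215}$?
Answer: $- \frac{45852236}{3645311} \approx -12.578$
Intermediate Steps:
$m{\left(G \right)} = 201 G$
$\frac{16284}{9186} + \frac{m{\left(170 \right)}}{\left(-4971 + 10805\right) - 8215} = \frac{16284}{9186} + \frac{201 \cdot 170}{\left(-4971 + 10805\right) - 8215} = 16284 \cdot \frac{1}{9186} + \frac{34170}{5834 - 8215} = \frac{2714}{1531} + \frac{34170}{-2381} = \frac{2714}{1531} + 34170 \left(- \frac{1}{2381}\right) = \frac{2714}{1531} - \frac{34170}{2381} = - \frac{45852236}{3645311}$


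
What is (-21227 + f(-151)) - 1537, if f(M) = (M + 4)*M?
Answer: -567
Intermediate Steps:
f(M) = M*(4 + M) (f(M) = (4 + M)*M = M*(4 + M))
(-21227 + f(-151)) - 1537 = (-21227 - 151*(4 - 151)) - 1537 = (-21227 - 151*(-147)) - 1537 = (-21227 + 22197) - 1537 = 970 - 1537 = -567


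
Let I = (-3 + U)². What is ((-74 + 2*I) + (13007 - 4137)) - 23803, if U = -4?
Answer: -14909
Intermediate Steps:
I = 49 (I = (-3 - 4)² = (-7)² = 49)
((-74 + 2*I) + (13007 - 4137)) - 23803 = ((-74 + 2*49) + (13007 - 4137)) - 23803 = ((-74 + 98) + 8870) - 23803 = (24 + 8870) - 23803 = 8894 - 23803 = -14909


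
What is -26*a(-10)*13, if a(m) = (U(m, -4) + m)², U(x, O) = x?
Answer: -135200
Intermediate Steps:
a(m) = 4*m² (a(m) = (m + m)² = (2*m)² = 4*m²)
-26*a(-10)*13 = -104*(-10)²*13 = -104*100*13 = -26*400*13 = -10400*13 = -135200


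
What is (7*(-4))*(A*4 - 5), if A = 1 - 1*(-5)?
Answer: -532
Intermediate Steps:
A = 6 (A = 1 + 5 = 6)
(7*(-4))*(A*4 - 5) = (7*(-4))*(6*4 - 5) = -28*(24 - 5) = -28*19 = -532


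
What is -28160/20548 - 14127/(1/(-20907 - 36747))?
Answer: 380361252446/467 ≈ 8.1448e+8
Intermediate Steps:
-28160/20548 - 14127/(1/(-20907 - 36747)) = -28160*1/20548 - 14127/(1/(-57654)) = -640/467 - 14127/(-1/57654) = -640/467 - 14127*(-57654) = -640/467 + 814478058 = 380361252446/467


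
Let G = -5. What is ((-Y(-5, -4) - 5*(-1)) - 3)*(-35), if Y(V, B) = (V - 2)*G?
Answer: 1155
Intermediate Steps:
Y(V, B) = 10 - 5*V (Y(V, B) = (V - 2)*(-5) = (-2 + V)*(-5) = 10 - 5*V)
((-Y(-5, -4) - 5*(-1)) - 3)*(-35) = ((-(10 - 5*(-5)) - 5*(-1)) - 3)*(-35) = ((-(10 + 25) + 5) - 3)*(-35) = ((-1*35 + 5) - 3)*(-35) = ((-35 + 5) - 3)*(-35) = (-30 - 3)*(-35) = -33*(-35) = 1155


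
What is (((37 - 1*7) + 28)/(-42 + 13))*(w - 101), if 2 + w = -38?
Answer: 282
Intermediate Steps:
w = -40 (w = -2 - 38 = -40)
(((37 - 1*7) + 28)/(-42 + 13))*(w - 101) = (((37 - 1*7) + 28)/(-42 + 13))*(-40 - 101) = (((37 - 7) + 28)/(-29))*(-141) = ((30 + 28)*(-1/29))*(-141) = (58*(-1/29))*(-141) = -2*(-141) = 282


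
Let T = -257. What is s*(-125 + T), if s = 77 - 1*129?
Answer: 19864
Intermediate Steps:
s = -52 (s = 77 - 129 = -52)
s*(-125 + T) = -52*(-125 - 257) = -52*(-382) = 19864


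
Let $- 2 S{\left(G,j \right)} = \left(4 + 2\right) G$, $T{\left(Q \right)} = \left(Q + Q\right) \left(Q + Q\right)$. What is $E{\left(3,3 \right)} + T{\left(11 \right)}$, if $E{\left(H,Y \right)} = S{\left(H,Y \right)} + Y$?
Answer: $478$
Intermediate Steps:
$T{\left(Q \right)} = 4 Q^{2}$ ($T{\left(Q \right)} = 2 Q 2 Q = 4 Q^{2}$)
$S{\left(G,j \right)} = - 3 G$ ($S{\left(G,j \right)} = - \frac{\left(4 + 2\right) G}{2} = - \frac{6 G}{2} = - 3 G$)
$E{\left(H,Y \right)} = Y - 3 H$ ($E{\left(H,Y \right)} = - 3 H + Y = Y - 3 H$)
$E{\left(3,3 \right)} + T{\left(11 \right)} = \left(3 - 9\right) + 4 \cdot 11^{2} = \left(3 - 9\right) + 4 \cdot 121 = -6 + 484 = 478$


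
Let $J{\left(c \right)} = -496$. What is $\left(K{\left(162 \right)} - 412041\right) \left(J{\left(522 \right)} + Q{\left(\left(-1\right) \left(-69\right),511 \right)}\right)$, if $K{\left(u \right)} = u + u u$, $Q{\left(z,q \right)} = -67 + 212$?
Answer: $135357885$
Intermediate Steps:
$Q{\left(z,q \right)} = 145$
$K{\left(u \right)} = u + u^{2}$
$\left(K{\left(162 \right)} - 412041\right) \left(J{\left(522 \right)} + Q{\left(\left(-1\right) \left(-69\right),511 \right)}\right) = \left(162 \left(1 + 162\right) - 412041\right) \left(-496 + 145\right) = \left(162 \cdot 163 - 412041\right) \left(-351\right) = \left(26406 - 412041\right) \left(-351\right) = \left(-385635\right) \left(-351\right) = 135357885$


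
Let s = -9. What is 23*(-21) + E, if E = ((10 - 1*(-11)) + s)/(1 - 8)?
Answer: -3393/7 ≈ -484.71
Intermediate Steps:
E = -12/7 (E = ((10 - 1*(-11)) - 9)/(1 - 8) = ((10 + 11) - 9)/(-7) = (21 - 9)*(-⅐) = 12*(-⅐) = -12/7 ≈ -1.7143)
23*(-21) + E = 23*(-21) - 12/7 = -483 - 12/7 = -3393/7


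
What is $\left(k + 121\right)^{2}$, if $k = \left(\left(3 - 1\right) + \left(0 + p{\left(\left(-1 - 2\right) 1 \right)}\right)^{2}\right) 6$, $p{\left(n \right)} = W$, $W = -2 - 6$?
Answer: $267289$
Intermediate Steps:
$W = -8$ ($W = -2 - 6 = -8$)
$p{\left(n \right)} = -8$
$k = 396$ ($k = \left(\left(3 - 1\right) + \left(0 - 8\right)^{2}\right) 6 = \left(\left(3 - 1\right) + \left(-8\right)^{2}\right) 6 = \left(2 + 64\right) 6 = 66 \cdot 6 = 396$)
$\left(k + 121\right)^{2} = \left(396 + 121\right)^{2} = 517^{2} = 267289$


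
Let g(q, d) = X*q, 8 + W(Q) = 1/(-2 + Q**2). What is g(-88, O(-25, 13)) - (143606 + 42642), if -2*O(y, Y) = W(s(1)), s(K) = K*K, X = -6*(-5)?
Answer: -188888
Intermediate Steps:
X = 30
s(K) = K**2
W(Q) = -8 + 1/(-2 + Q**2)
O(y, Y) = 9/2 (O(y, Y) = -(17 - 8*(1**2)**2)/(2*(-2 + (1**2)**2)) = -(17 - 8*1**2)/(2*(-2 + 1**2)) = -(17 - 8*1)/(2*(-2 + 1)) = -(17 - 8)/(2*(-1)) = -(-1)*9/2 = -1/2*(-9) = 9/2)
g(q, d) = 30*q
g(-88, O(-25, 13)) - (143606 + 42642) = 30*(-88) - (143606 + 42642) = -2640 - 1*186248 = -2640 - 186248 = -188888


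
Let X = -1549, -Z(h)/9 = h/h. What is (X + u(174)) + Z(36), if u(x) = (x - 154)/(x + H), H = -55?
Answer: -185382/119 ≈ -1557.8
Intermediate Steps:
Z(h) = -9 (Z(h) = -9*h/h = -9*1 = -9)
u(x) = (-154 + x)/(-55 + x) (u(x) = (x - 154)/(x - 55) = (-154 + x)/(-55 + x))
(X + u(174)) + Z(36) = (-1549 + (-154 + 174)/(-55 + 174)) - 9 = (-1549 + 20/119) - 9 = -184311/119 - 9 = -185382/119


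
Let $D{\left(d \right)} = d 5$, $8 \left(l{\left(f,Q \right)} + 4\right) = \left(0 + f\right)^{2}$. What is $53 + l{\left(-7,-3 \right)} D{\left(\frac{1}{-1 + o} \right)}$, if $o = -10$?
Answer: $\frac{4579}{88} \approx 52.034$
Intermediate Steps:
$l{\left(f,Q \right)} = -4 + \frac{f^{2}}{8}$ ($l{\left(f,Q \right)} = -4 + \frac{\left(0 + f\right)^{2}}{8} = -4 + \frac{f^{2}}{8}$)
$D{\left(d \right)} = 5 d$
$53 + l{\left(-7,-3 \right)} D{\left(\frac{1}{-1 + o} \right)} = 53 + \left(-4 + \frac{\left(-7\right)^{2}}{8}\right) \frac{5}{-1 - 10} = 53 + \left(-4 + \frac{1}{8} \cdot 49\right) \frac{5}{-11} = 53 + \left(-4 + \frac{49}{8}\right) 5 \left(- \frac{1}{11}\right) = 53 + \frac{17}{8} \left(- \frac{5}{11}\right) = 53 - \frac{85}{88} = \frac{4579}{88}$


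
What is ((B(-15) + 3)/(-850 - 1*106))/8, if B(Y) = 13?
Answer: -1/478 ≈ -0.0020920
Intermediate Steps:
((B(-15) + 3)/(-850 - 1*106))/8 = ((13 + 3)/(-850 - 1*106))/8 = (16/(-850 - 106))/8 = (16/(-956))/8 = (16*(-1/956))/8 = (1/8)*(-4/239) = -1/478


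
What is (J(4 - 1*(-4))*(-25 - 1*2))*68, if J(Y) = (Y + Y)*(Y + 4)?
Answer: -352512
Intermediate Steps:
J(Y) = 2*Y*(4 + Y) (J(Y) = (2*Y)*(4 + Y) = 2*Y*(4 + Y))
(J(4 - 1*(-4))*(-25 - 1*2))*68 = ((2*(4 - 1*(-4))*(4 + (4 - 1*(-4))))*(-25 - 1*2))*68 = ((2*(4 + 4)*(4 + (4 + 4)))*(-25 - 2))*68 = ((2*8*(4 + 8))*(-27))*68 = ((2*8*12)*(-27))*68 = (192*(-27))*68 = -5184*68 = -352512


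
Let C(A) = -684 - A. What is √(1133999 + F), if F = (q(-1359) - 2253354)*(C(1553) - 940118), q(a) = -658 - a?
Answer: √2122799951814 ≈ 1.4570e+6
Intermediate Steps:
F = 2122798817815 (F = ((-658 - 1*(-1359)) - 2253354)*((-684 - 1*1553) - 940118) = ((-658 + 1359) - 2253354)*((-684 - 1553) - 940118) = (701 - 2253354)*(-2237 - 940118) = -2252653*(-942355) = 2122798817815)
√(1133999 + F) = √(1133999 + 2122798817815) = √2122799951814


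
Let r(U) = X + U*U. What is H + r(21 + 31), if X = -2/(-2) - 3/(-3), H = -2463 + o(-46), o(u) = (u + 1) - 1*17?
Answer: 181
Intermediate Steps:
o(u) = -16 + u (o(u) = (1 + u) - 17 = -16 + u)
H = -2525 (H = -2463 + (-16 - 46) = -2463 - 62 = -2525)
X = 2 (X = -2*(-½) - 3*(-⅓) = 1 + 1 = 2)
r(U) = 2 + U² (r(U) = 2 + U*U = 2 + U²)
H + r(21 + 31) = -2525 + (2 + (21 + 31)²) = -2525 + (2 + 52²) = -2525 + (2 + 2704) = -2525 + 2706 = 181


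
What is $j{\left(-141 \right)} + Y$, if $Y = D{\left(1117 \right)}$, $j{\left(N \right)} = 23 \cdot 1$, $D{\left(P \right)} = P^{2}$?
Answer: $1247712$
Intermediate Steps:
$j{\left(N \right)} = 23$
$Y = 1247689$ ($Y = 1117^{2} = 1247689$)
$j{\left(-141 \right)} + Y = 23 + 1247689 = 1247712$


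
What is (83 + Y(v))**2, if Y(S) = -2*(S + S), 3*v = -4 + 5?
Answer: 60025/9 ≈ 6669.4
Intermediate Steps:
v = 1/3 (v = (-4 + 5)/3 = (1/3)*1 = 1/3 ≈ 0.33333)
Y(S) = -4*S
(83 + Y(v))**2 = (83 - 4*1/3)**2 = (83 - 4/3)**2 = (245/3)**2 = 60025/9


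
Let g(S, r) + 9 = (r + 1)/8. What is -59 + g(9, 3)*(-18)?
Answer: 94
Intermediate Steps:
g(S, r) = -71/8 + r/8 (g(S, r) = -9 + (r + 1)/8 = -9 + (1 + r)*(1/8) = -9 + (1/8 + r/8) = -71/8 + r/8)
-59 + g(9, 3)*(-18) = -59 + (-71/8 + (1/8)*3)*(-18) = -59 + (-71/8 + 3/8)*(-18) = -59 - 17/2*(-18) = -59 + 153 = 94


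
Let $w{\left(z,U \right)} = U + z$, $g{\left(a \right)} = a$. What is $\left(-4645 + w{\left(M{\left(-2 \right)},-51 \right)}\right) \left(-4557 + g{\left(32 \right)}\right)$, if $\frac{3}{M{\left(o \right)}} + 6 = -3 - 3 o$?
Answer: $21253925$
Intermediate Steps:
$M{\left(o \right)} = \frac{3}{-9 - 3 o}$ ($M{\left(o \right)} = \frac{3}{-6 - \left(3 + 3 o\right)} = \frac{3}{-9 - 3 o}$)
$\left(-4645 + w{\left(M{\left(-2 \right)},-51 \right)}\right) \left(-4557 + g{\left(32 \right)}\right) = \left(-4645 - \left(51 + \frac{1}{3 - 2}\right)\right) \left(-4557 + 32\right) = \left(-4645 - 52\right) \left(-4525\right) = \left(-4697\right) \left(-4525\right) = 21253925$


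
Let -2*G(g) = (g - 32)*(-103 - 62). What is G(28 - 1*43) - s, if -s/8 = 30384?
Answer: 478389/2 ≈ 2.3919e+5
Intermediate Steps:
s = -243072 (s = -8*30384 = -243072)
G(g) = -2640 + 165*g/2 (G(g) = -(g - 32)*(-103 - 62)/2 = -(-32 + g)*(-165)/2 = -(5280 - 165*g)/2 = -2640 + 165*g/2)
G(28 - 1*43) - s = (-2640 + 165*(28 - 1*43)/2) - 1*(-243072) = (-2640 + 165*(28 - 43)/2) + 243072 = (-2640 + (165/2)*(-15)) + 243072 = (-2640 - 2475/2) + 243072 = -7755/2 + 243072 = 478389/2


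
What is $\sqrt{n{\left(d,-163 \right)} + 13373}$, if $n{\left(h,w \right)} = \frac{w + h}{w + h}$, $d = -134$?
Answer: $3 \sqrt{1486} \approx 115.65$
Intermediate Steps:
$n{\left(h,w \right)} = 1$ ($n{\left(h,w \right)} = \frac{h + w}{h + w} = 1$)
$\sqrt{n{\left(d,-163 \right)} + 13373} = \sqrt{1 + 13373} = \sqrt{13374} = 3 \sqrt{1486}$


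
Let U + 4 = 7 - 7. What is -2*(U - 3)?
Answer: 14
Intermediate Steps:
U = -4 (U = -4 + (7 - 7) = -4 + 0 = -4)
-2*(U - 3) = -2*(-4 - 3) = -2*(-7) = 14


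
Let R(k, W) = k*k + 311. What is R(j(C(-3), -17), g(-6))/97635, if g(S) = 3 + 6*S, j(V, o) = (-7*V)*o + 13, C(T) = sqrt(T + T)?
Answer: -28162/32545 + 3094*I*sqrt(6)/97635 ≈ -0.86532 + 0.077623*I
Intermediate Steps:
C(T) = sqrt(2)*sqrt(T) (C(T) = sqrt(2*T) = sqrt(2)*sqrt(T))
j(V, o) = 13 - 7*V*o (j(V, o) = -7*V*o + 13 = 13 - 7*V*o)
R(k, W) = 311 + k**2 (R(k, W) = k**2 + 311 = 311 + k**2)
R(j(C(-3), -17), g(-6))/97635 = (311 + (13 - 7*sqrt(2)*sqrt(-3)*(-17))**2)/97635 = (311 + (13 - 7*sqrt(2)*(I*sqrt(3))*(-17))**2)*(1/97635) = (311 + (13 - 7*I*sqrt(6)*(-17))**2)*(1/97635) = (311 + (13 + 119*I*sqrt(6))**2)*(1/97635) = 311/97635 + (13 + 119*I*sqrt(6))**2/97635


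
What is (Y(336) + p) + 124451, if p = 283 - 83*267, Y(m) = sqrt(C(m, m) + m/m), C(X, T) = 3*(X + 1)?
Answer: 102573 + 2*sqrt(253) ≈ 1.0260e+5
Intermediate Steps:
C(X, T) = 3 + 3*X (C(X, T) = 3*(1 + X) = 3 + 3*X)
Y(m) = sqrt(4 + 3*m) (Y(m) = sqrt((3 + 3*m) + m/m) = sqrt((3 + 3*m) + 1) = sqrt(4 + 3*m))
p = -21878 (p = 283 - 22161 = -21878)
(Y(336) + p) + 124451 = (sqrt(4 + 3*336) - 21878) + 124451 = (sqrt(4 + 1008) - 21878) + 124451 = (sqrt(1012) - 21878) + 124451 = (2*sqrt(253) - 21878) + 124451 = (-21878 + 2*sqrt(253)) + 124451 = 102573 + 2*sqrt(253)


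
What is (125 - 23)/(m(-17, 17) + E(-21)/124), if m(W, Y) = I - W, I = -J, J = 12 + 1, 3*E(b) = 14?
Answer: 18972/751 ≈ 25.262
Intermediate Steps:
E(b) = 14/3 (E(b) = (⅓)*14 = 14/3)
J = 13
I = -13 (I = -1*13 = -13)
m(W, Y) = -13 - W
(125 - 23)/(m(-17, 17) + E(-21)/124) = (125 - 23)/((-13 - 1*(-17)) + (14/3)/124) = 102/((-13 + 17) + (14/3)*(1/124)) = 102/(4 + 7/186) = 102/(751/186) = 102*(186/751) = 18972/751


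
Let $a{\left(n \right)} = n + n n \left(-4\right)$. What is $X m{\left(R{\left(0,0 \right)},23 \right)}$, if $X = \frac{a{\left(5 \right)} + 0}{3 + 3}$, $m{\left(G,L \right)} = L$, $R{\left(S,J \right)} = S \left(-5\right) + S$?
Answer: $- \frac{2185}{6} \approx -364.17$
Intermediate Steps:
$a{\left(n \right)} = n - 4 n^{2}$ ($a{\left(n \right)} = n + n \left(- 4 n\right) = n - 4 n^{2}$)
$R{\left(S,J \right)} = - 4 S$ ($R{\left(S,J \right)} = - 5 S + S = - 4 S$)
$X = - \frac{95}{6}$ ($X = \frac{5 \left(1 - 20\right) + 0}{3 + 3} = \frac{5 \left(1 - 20\right) + 0}{6} = \left(5 \left(-19\right) + 0\right) \frac{1}{6} = \left(-95 + 0\right) \frac{1}{6} = \left(-95\right) \frac{1}{6} = - \frac{95}{6} \approx -15.833$)
$X m{\left(R{\left(0,0 \right)},23 \right)} = \left(- \frac{95}{6}\right) 23 = - \frac{2185}{6}$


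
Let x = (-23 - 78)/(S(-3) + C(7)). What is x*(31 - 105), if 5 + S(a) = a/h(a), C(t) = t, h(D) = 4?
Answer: 29896/5 ≈ 5979.2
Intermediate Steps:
S(a) = -5 + a/4
x = -404/5 (x = (-23 - 78)/((-5 + (¼)*(-3)) + 7) = -101/((-5 - ¾) + 7) = -101/(-23/4 + 7) = -101/5/4 = -101*⅘ = -404/5 ≈ -80.800)
x*(31 - 105) = -404*(31 - 105)/5 = -404/5*(-74) = 29896/5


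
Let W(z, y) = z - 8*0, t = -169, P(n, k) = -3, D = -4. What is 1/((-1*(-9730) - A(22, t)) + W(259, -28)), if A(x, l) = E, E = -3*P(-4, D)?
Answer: 1/9980 ≈ 0.00010020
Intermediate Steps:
E = 9 (E = -3*(-3) = 9)
A(x, l) = 9
W(z, y) = z (W(z, y) = z + 0 = z)
1/((-1*(-9730) - A(22, t)) + W(259, -28)) = 1/((-1*(-9730) - 1*9) + 259) = 1/((9730 - 9) + 259) = 1/(9721 + 259) = 1/9980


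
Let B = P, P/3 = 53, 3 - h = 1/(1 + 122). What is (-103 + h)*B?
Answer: -651953/41 ≈ -15901.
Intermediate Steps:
h = 368/123 (h = 3 - 1/(1 + 122) = 3 - 1/123 = 368/123 ≈ 2.9919)
P = 159 (P = 3*53 = 159)
B = 159
(-103 + h)*B = (-103 + 368/123)*159 = -12301/123*159 = -651953/41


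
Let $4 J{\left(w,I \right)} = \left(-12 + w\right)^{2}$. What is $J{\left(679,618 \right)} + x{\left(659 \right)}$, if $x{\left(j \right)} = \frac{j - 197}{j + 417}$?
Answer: $\frac{119675603}{1076} \approx 1.1122 \cdot 10^{5}$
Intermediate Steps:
$J{\left(w,I \right)} = \frac{\left(-12 + w\right)^{2}}{4}$
$x{\left(j \right)} = \frac{-197 + j}{417 + j}$
$J{\left(679,618 \right)} + x{\left(659 \right)} = \frac{\left(-12 + 679\right)^{2}}{4} + \frac{-197 + 659}{417 + 659} = \frac{667^{2}}{4} + \frac{1}{1076} \cdot 462 = \frac{1}{4} \cdot 444889 + \frac{1}{1076} \cdot 462 = \frac{444889}{4} + \frac{231}{538} = \frac{119675603}{1076}$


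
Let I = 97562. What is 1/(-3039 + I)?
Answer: 1/94523 ≈ 1.0579e-5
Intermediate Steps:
1/(-3039 + I) = 1/(-3039 + 97562) = 1/94523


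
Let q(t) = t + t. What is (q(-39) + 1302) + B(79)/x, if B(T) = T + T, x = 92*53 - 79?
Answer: 5871686/4797 ≈ 1224.0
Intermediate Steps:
x = 4797 (x = 4876 - 79 = 4797)
q(t) = 2*t
B(T) = 2*T
(q(-39) + 1302) + B(79)/x = (2*(-39) + 1302) + (2*79)/4797 = (-78 + 1302) + 158*(1/4797) = 1224 + 158/4797 = 5871686/4797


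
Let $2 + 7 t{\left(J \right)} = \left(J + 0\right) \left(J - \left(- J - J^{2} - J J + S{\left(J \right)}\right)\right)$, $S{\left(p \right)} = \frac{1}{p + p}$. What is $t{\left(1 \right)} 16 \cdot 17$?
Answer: $\frac{408}{7} \approx 58.286$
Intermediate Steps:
$S{\left(p \right)} = \frac{1}{2 p}$
$t{\left(J \right)} = - \frac{2}{7} + \frac{J \left(2 J + 2 J^{2} - \frac{1}{2 J}\right)}{7}$ ($t{\left(J \right)} = - \frac{2}{7} + \frac{\left(J + 0\right) \left(J - \left(\frac{1}{2 J} - J - J^{2} - J J\right)\right)}{7} = - \frac{2}{7} + \frac{J \left(J - \left(\frac{1}{2 J} - J - 2 J^{2}\right)\right)}{7} = - \frac{2}{7} + \frac{J \left(J + \left(J + 2 J^{2} - \frac{1}{2 J}\right)\right)}{7} = - \frac{2}{7} + \frac{J \left(2 J + 2 J^{2} - \frac{1}{2 J}\right)}{7}$)
$t{\left(1 \right)} 16 \cdot 17 = \left(- \frac{5}{14} + \frac{2 \cdot 1^{2}}{7} + \frac{2 \cdot 1^{3}}{7}\right) 16 \cdot 17 = \left(- \frac{5}{14} + \frac{2}{7} \cdot 1 + \frac{2}{7} \cdot 1\right) 16 \cdot 17 = \left(- \frac{5}{14} + \frac{2}{7} + \frac{2}{7}\right) 16 \cdot 17 = \frac{3}{14} \cdot 16 \cdot 17 = \frac{24}{7} \cdot 17 = \frac{408}{7}$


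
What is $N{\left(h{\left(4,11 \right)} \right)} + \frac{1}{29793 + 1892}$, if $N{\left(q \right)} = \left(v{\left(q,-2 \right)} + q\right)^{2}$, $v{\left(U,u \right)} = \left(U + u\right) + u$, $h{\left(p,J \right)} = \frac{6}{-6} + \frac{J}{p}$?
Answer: $\frac{31689}{126740} \approx 0.25003$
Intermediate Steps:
$h{\left(p,J \right)} = -1 + \frac{J}{p}$ ($h{\left(p,J \right)} = 6 \left(- \frac{1}{6}\right) + \frac{J}{p} = -1 + \frac{J}{p}$)
$v{\left(U,u \right)} = U + 2 u$
$N{\left(q \right)} = \left(-4 + 2 q\right)^{2}$ ($N{\left(q \right)} = \left(\left(q + 2 \left(-2\right)\right) + q\right)^{2} = \left(\left(q - 4\right) + q\right)^{2} = \left(\left(-4 + q\right) + q\right)^{2} = \left(-4 + 2 q\right)^{2}$)
$N{\left(h{\left(4,11 \right)} \right)} + \frac{1}{29793 + 1892} = 4 \left(-2 + \frac{11 - 4}{4}\right)^{2} + \frac{1}{29793 + 1892} = 4 \left(-2 + \frac{11 - 4}{4}\right)^{2} + \frac{1}{31685} = 4 \left(-2 + \frac{1}{4} \cdot 7\right)^{2} + \frac{1}{31685} = 4 \left(-2 + \frac{7}{4}\right)^{2} + \frac{1}{31685} = 4 \left(- \frac{1}{4}\right)^{2} + \frac{1}{31685} = 4 \cdot \frac{1}{16} + \frac{1}{31685} = \frac{1}{4} + \frac{1}{31685} = \frac{31689}{126740}$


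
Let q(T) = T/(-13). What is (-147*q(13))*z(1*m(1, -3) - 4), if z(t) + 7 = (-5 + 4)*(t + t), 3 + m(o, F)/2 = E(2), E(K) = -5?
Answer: 4851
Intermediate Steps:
m(o, F) = -16 (m(o, F) = -6 + 2*(-5) = -6 - 10 = -16)
q(T) = -T/13 (q(T) = T*(-1/13) = -T/13)
z(t) = -7 - 2*t (z(t) = -7 + (-5 + 4)*(t + t) = -7 - 2*t)
(-147*q(13))*z(1*m(1, -3) - 4) = (-(-147)*13/13)*(-7 - 2*(1*(-16) - 4)) = (-147*(-1))*(-7 - 2*(-16 - 4)) = 147*(-7 - 2*(-20)) = 147*(-7 + 40) = 147*33 = 4851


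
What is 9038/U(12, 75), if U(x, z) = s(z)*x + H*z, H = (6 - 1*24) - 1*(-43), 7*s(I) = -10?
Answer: 63266/13005 ≈ 4.8647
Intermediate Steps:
s(I) = -10/7 (s(I) = (1/7)*(-10) = -10/7)
H = 25 (H = (6 - 24) + 43 = -18 + 43 = 25)
U(x, z) = 25*z - 10*x/7 (U(x, z) = -10*x/7 + 25*z = 25*z - 10*x/7)
9038/U(12, 75) = 9038/(25*75 - 10/7*12) = 9038/(1875 - 120/7) = 9038/(13005/7) = 9038*(7/13005) = 63266/13005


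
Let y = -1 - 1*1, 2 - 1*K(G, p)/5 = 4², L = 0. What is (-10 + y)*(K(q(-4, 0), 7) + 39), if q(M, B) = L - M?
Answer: 372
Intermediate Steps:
q(M, B) = -M (q(M, B) = 0 - M = -M)
K(G, p) = -70 (K(G, p) = 10 - 5*4² = 10 - 5*16 = 10 - 80 = -70)
y = -2 (y = -1 - 1 = -2)
(-10 + y)*(K(q(-4, 0), 7) + 39) = (-10 - 2)*(-70 + 39) = -12*(-31) = 372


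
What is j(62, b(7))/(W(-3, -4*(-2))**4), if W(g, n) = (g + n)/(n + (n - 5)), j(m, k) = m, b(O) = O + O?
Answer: 907742/625 ≈ 1452.4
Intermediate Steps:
b(O) = 2*O
W(g, n) = (g + n)/(-5 + 2*n) (W(g, n) = (g + n)/(n + (-5 + n)) = (g + n)/(-5 + 2*n))
j(62, b(7))/(W(-3, -4*(-2))**4) = 62/(((-3 - 4*(-2))/(-5 + 2*(-4*(-2))))**4) = 62/(((-3 + 8)/(-5 + 2*8))**4) = 62/((5/(-5 + 16))**4) = 62/((5/11)**4) = 62/(625/14641) = 62*(14641/625) = 907742/625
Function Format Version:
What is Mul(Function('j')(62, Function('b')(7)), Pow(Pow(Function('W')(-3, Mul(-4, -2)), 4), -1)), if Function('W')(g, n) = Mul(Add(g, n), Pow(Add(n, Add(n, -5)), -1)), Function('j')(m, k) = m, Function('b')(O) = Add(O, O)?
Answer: Rational(907742, 625) ≈ 1452.4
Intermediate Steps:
Function('b')(O) = Mul(2, O)
Function('W')(g, n) = Mul(Pow(Add(-5, Mul(2, n)), -1), Add(g, n)) (Function('W')(g, n) = Mul(Add(g, n), Pow(Add(n, Add(-5, n)), -1)) = Mul(Add(g, n), Pow(Add(-5, Mul(2, n)), -1)) = Mul(Pow(Add(-5, Mul(2, n)), -1), Add(g, n)))
Mul(Function('j')(62, Function('b')(7)), Pow(Pow(Function('W')(-3, Mul(-4, -2)), 4), -1)) = Mul(62, Pow(Pow(Mul(Pow(Add(-5, Mul(2, Mul(-4, -2))), -1), Add(-3, Mul(-4, -2))), 4), -1)) = Mul(62, Pow(Pow(Mul(Pow(Add(-5, Mul(2, 8)), -1), Add(-3, 8)), 4), -1)) = Mul(62, Pow(Pow(Mul(Pow(Add(-5, 16), -1), 5), 4), -1)) = Mul(62, Pow(Pow(Mul(Pow(11, -1), 5), 4), -1)) = Mul(62, Pow(Pow(Mul(Rational(1, 11), 5), 4), -1)) = Mul(62, Pow(Pow(Rational(5, 11), 4), -1)) = Mul(62, Pow(Rational(625, 14641), -1)) = Mul(62, Rational(14641, 625)) = Rational(907742, 625)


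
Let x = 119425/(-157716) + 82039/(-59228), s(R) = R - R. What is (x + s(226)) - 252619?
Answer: -22690244571859/89819262 ≈ -2.5262e+5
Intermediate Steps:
s(R) = 0
x = -192424681/89819262 (x = 119425*(-1/157716) + 82039*(-1/59228) = -119425/157716 - 82039/59228 = -192424681/89819262 ≈ -2.1424)
(x + s(226)) - 252619 = (-192424681/89819262 + 0) - 252619 = -192424681/89819262 - 252619 = -22690244571859/89819262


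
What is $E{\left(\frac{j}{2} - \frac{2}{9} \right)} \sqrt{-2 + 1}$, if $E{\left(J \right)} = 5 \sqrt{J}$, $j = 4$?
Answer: $\frac{20 i}{3} \approx 6.6667 i$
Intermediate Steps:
$E{\left(\frac{j}{2} - \frac{2}{9} \right)} \sqrt{-2 + 1} = 5 \sqrt{\frac{4}{2} - \frac{2}{9}} \sqrt{-2 + 1} = 5 \sqrt{4 \cdot \frac{1}{2} - \frac{2}{9}} \sqrt{-1} = 5 \sqrt{2 - \frac{2}{9}} i = 5 \sqrt{\frac{16}{9}} i = 5 \cdot \frac{4}{3} i = \frac{20 i}{3}$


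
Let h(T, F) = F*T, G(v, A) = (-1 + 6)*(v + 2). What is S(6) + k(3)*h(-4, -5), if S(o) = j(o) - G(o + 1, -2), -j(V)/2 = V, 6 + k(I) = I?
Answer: -117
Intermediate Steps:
k(I) = -6 + I
j(V) = -2*V
G(v, A) = 10 + 5*v (G(v, A) = 5*(2 + v) = 10 + 5*v)
S(o) = -15 - 7*o (S(o) = -2*o - (10 + 5*(o + 1)) = -2*o - (10 + 5*(1 + o)) = -2*o - (10 + (5 + 5*o)) = -2*o - (15 + 5*o) = -2*o + (-15 - 5*o) = -15 - 7*o)
S(6) + k(3)*h(-4, -5) = (-15 - 7*6) + (-6 + 3)*(-5*(-4)) = (-15 - 42) - 3*20 = -57 - 60 = -117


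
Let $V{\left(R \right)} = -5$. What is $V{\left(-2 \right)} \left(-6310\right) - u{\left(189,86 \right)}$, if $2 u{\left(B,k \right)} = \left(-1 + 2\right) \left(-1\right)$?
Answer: $\frac{63101}{2} \approx 31551.0$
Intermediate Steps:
$u{\left(B,k \right)} = - \frac{1}{2}$ ($u{\left(B,k \right)} = \frac{\left(-1 + 2\right) \left(-1\right)}{2} = \frac{1 \left(-1\right)}{2} = \frac{1}{2} \left(-1\right) = - \frac{1}{2}$)
$V{\left(-2 \right)} \left(-6310\right) - u{\left(189,86 \right)} = \left(-5\right) \left(-6310\right) - - \frac{1}{2} = 31550 + \frac{1}{2} = \frac{63101}{2}$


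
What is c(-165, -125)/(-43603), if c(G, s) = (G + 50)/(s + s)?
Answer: -23/2180150 ≈ -1.0550e-5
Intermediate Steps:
c(G, s) = (50 + G)/(2*s) (c(G, s) = (50 + G)/((2*s)) = (50 + G)*(1/(2*s)) = (50 + G)/(2*s))
c(-165, -125)/(-43603) = ((½)*(50 - 165)/(-125))/(-43603) = ((½)*(-1/125)*(-115))*(-1/43603) = (23/50)*(-1/43603) = -23/2180150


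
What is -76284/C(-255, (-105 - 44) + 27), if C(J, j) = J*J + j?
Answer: -76284/64903 ≈ -1.1754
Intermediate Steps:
C(J, j) = j + J² (C(J, j) = J² + j = j + J²)
-76284/C(-255, (-105 - 44) + 27) = -76284/(((-105 - 44) + 27) + (-255)²) = -76284/((-149 + 27) + 65025) = -76284/(-122 + 65025) = -76284/64903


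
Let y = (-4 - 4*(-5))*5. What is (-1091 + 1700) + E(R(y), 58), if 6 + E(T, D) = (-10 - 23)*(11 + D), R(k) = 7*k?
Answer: -1674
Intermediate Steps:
y = 80 (y = (-4 + 20)*5 = 16*5 = 80)
E(T, D) = -369 - 33*D (E(T, D) = -6 + (-10 - 23)*(11 + D) = -6 - 33*(11 + D) = -6 + (-363 - 33*D) = -369 - 33*D)
(-1091 + 1700) + E(R(y), 58) = (-1091 + 1700) + (-369 - 33*58) = 609 + (-369 - 1914) = 609 - 2283 = -1674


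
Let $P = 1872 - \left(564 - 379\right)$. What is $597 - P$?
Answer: $-1090$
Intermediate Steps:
$P = 1687$ ($P = 1872 - 185 = 1687$)
$597 - P = 597 - 1687 = -1090$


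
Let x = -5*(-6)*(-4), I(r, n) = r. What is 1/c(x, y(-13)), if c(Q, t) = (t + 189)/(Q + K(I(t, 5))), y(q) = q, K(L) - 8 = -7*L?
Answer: -21/176 ≈ -0.11932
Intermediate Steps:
K(L) = 8 - 7*L
x = -120 (x = 30*(-4) = -120)
c(Q, t) = (189 + t)/(8 + Q - 7*t) (c(Q, t) = (t + 189)/(Q + (8 - 7*t)) = (189 + t)/(8 + Q - 7*t))
1/c(x, y(-13)) = 1/((189 - 13)/(8 - 120 - 7*(-13))) = 1/(176/(8 - 120 + 91)) = 1/(176/(-21)) = 1/(-1/21*176) = 1/(-176/21) = -21/176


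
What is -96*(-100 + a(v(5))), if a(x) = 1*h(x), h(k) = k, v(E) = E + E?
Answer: 8640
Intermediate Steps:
v(E) = 2*E
a(x) = x (a(x) = 1*x = x)
-96*(-100 + a(v(5))) = -96*(-100 + 2*5) = -96*(-100 + 10) = -96*(-90) = 8640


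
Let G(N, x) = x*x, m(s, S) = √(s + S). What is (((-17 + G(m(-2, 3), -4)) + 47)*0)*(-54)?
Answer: 0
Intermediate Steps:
m(s, S) = √(S + s)
G(N, x) = x²
(((-17 + G(m(-2, 3), -4)) + 47)*0)*(-54) = (((-17 + (-4)²) + 47)*0)*(-54) = (((-17 + 16) + 47)*0)*(-54) = ((-1 + 47)*0)*(-54) = (46*0)*(-54) = 0*(-54) = 0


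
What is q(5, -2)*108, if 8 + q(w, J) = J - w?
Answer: -1620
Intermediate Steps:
q(w, J) = -8 + J - w (q(w, J) = -8 + (J - w) = -8 + J - w)
q(5, -2)*108 = (-8 - 2 - 1*5)*108 = (-8 - 2 - 5)*108 = -15*108 = -1620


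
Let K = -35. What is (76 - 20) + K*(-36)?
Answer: 1316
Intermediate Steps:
(76 - 20) + K*(-36) = (76 - 20) - 35*(-36) = 56 + 1260 = 1316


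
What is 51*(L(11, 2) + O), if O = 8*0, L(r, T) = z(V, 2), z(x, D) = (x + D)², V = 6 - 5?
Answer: 459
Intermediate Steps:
V = 1
z(x, D) = (D + x)²
L(r, T) = 9 (L(r, T) = (2 + 1)² = 3² = 9)
O = 0
51*(L(11, 2) + O) = 51*(9 + 0) = 51*9 = 459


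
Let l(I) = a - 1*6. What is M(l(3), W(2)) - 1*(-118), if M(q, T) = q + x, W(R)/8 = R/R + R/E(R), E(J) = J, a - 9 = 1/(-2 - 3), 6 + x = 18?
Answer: 664/5 ≈ 132.80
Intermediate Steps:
x = 12 (x = -6 + 18 = 12)
a = 44/5 (a = 9 + 1/(-2 - 3) = 9 + 1/(-5) = 9 - ⅕ = 44/5 ≈ 8.8000)
l(I) = 14/5 (l(I) = 44/5 - 1*6 = 44/5 - 6 = 14/5)
W(R) = 16 (W(R) = 8*(R/R + R/R) = 8*(1 + 1) = 8*2 = 16)
M(q, T) = 12 + q (M(q, T) = q + 12 = 12 + q)
M(l(3), W(2)) - 1*(-118) = (12 + 14/5) - 1*(-118) = 74/5 + 118 = 664/5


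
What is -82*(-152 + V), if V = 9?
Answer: 11726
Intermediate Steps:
-82*(-152 + V) = -82*(-152 + 9) = -82*(-143) = 11726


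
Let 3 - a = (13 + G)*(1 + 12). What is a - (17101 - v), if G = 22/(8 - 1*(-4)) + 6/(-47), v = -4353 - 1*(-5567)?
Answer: -4533199/282 ≈ -16075.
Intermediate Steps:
v = 1214 (v = -4353 + 5567 = 1214)
G = 481/282 (G = 22/(8 + 4) + 6*(-1/47) = 22/12 - 6/47 = 22*(1/12) - 6/47 = 11/6 - 6/47 = 481/282 ≈ 1.7057)
a = -53065/282 (a = 3 - (13 + 481/282)*(1 + 12) = 3 - 4147*13/282 = 3 - 1*53911/282 = 3 - 53911/282 = -53065/282 ≈ -188.17)
a - (17101 - v) = -53065/282 - (17101 - 1*1214) = -53065/282 - (17101 - 1214) = -53065/282 - 1*15887 = -53065/282 - 15887 = -4533199/282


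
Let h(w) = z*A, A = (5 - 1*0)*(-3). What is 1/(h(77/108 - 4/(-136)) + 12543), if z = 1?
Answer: 1/12528 ≈ 7.9821e-5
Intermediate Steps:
A = -15 (A = (5 + 0)*(-3) = 5*(-3) = -15)
h(w) = -15 (h(w) = 1*(-15) = -15)
1/(h(77/108 - 4/(-136)) + 12543) = 1/(-15 + 12543) = 1/12528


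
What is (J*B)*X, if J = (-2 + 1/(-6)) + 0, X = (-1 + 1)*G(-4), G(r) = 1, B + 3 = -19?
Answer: 0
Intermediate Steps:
B = -22 (B = -3 - 19 = -22)
X = 0 (X = (-1 + 1)*1 = 0*1 = 0)
J = -13/6 (J = (-2 + 1*(-⅙)) + 0 = (-2 - ⅙) + 0 = -13/6 + 0 = -13/6 ≈ -2.1667)
(J*B)*X = -13/6*(-22)*0 = (143/3)*0 = 0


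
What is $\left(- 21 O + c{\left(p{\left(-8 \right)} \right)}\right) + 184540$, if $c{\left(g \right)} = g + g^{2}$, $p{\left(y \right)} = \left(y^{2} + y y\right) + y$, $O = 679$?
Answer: $184801$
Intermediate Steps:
$p{\left(y \right)} = y + 2 y^{2}$ ($p{\left(y \right)} = \left(y^{2} + y^{2}\right) + y = 2 y^{2} + y = y + 2 y^{2}$)
$\left(- 21 O + c{\left(p{\left(-8 \right)} \right)}\right) + 184540 = \left(\left(-21\right) 679 + - 8 \left(1 + 2 \left(-8\right)\right) \left(1 - 8 \left(1 + 2 \left(-8\right)\right)\right)\right) + 184540 = \left(-14259 + - 8 \left(1 - 16\right) \left(1 - 8 \left(1 - 16\right)\right)\right) + 184540 = \left(-14259 + \left(-8\right) \left(-15\right) \left(1 - -120\right)\right) + 184540 = \left(-14259 + 120 \left(1 + 120\right)\right) + 184540 = \left(-14259 + 120 \cdot 121\right) + 184540 = \left(-14259 + 14520\right) + 184540 = 261 + 184540 = 184801$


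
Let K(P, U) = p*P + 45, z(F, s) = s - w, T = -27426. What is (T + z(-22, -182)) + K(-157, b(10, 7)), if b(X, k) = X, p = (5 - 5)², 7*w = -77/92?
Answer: -2535785/92 ≈ -27563.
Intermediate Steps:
w = -11/92 (w = (-77/92)/7 = (-77*1/92)/7 = (⅐)*(-77/92) = -11/92 ≈ -0.11957)
p = 0 (p = 0² = 0)
z(F, s) = 11/92 + s (z(F, s) = s - 1*(-11/92) = s + 11/92 = 11/92 + s)
K(P, U) = 45 (K(P, U) = 0*P + 45 = 0 + 45 = 45)
(T + z(-22, -182)) + K(-157, b(10, 7)) = (-27426 + (11/92 - 182)) + 45 = (-27426 - 16733/92) + 45 = -2539925/92 + 45 = -2535785/92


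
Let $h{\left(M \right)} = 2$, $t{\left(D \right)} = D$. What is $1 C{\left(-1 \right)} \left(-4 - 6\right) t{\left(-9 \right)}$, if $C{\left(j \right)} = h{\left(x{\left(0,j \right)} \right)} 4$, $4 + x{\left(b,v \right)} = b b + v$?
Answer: $720$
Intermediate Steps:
$x{\left(b,v \right)} = -4 + v + b^{2}$ ($x{\left(b,v \right)} = -4 + \left(b b + v\right) = -4 + \left(b^{2} + v\right) = -4 + \left(v + b^{2}\right) = -4 + v + b^{2}$)
$C{\left(j \right)} = 8$ ($C{\left(j \right)} = 2 \cdot 4 = 8$)
$1 C{\left(-1 \right)} \left(-4 - 6\right) t{\left(-9 \right)} = 1 \cdot 8 \left(-4 - 6\right) \left(-9\right) = 8 \left(-10\right) \left(-9\right) = \left(-80\right) \left(-9\right) = 720$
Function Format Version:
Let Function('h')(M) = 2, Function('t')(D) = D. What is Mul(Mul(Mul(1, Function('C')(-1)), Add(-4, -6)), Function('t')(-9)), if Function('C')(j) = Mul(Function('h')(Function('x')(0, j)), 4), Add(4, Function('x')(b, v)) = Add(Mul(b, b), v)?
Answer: 720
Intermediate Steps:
Function('x')(b, v) = Add(-4, v, Pow(b, 2)) (Function('x')(b, v) = Add(-4, Add(Mul(b, b), v)) = Add(-4, Add(Pow(b, 2), v)) = Add(-4, Add(v, Pow(b, 2))) = Add(-4, v, Pow(b, 2)))
Function('C')(j) = 8 (Function('C')(j) = Mul(2, 4) = 8)
Mul(Mul(Mul(1, Function('C')(-1)), Add(-4, -6)), Function('t')(-9)) = Mul(Mul(Mul(1, 8), Add(-4, -6)), -9) = Mul(Mul(8, -10), -9) = Mul(-80, -9) = 720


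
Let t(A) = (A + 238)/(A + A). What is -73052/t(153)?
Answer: -1314936/23 ≈ -57171.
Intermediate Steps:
t(A) = (238 + A)/(2*A) (t(A) = (238 + A)/((2*A)) = (238 + A)*(1/(2*A)) = (238 + A)/(2*A))
-73052/t(153) = -73052*306/(238 + 153) = -73052/((1/2)*(1/153)*391) = -73052/23/18 = -73052*18/23 = -1314936/23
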